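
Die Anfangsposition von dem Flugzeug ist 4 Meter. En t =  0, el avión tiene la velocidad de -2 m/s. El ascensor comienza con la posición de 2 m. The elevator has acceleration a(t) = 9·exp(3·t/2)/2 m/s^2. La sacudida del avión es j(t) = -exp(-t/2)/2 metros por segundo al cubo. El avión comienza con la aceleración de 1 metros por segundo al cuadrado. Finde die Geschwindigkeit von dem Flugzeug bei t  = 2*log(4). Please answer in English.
We need to integrate our jerk equation j(t) = -exp(-t/2)/2 2 times. Integrating jerk and using the initial condition a(0) = 1, we get a(t) = exp(-t/2). Finding the antiderivative of a(t) and using v(0) = -2: v(t) = -2·exp(-t/2). Using v(t) = -2·exp(-t/2) and substituting t = 2*log(4), we find v = -1/2.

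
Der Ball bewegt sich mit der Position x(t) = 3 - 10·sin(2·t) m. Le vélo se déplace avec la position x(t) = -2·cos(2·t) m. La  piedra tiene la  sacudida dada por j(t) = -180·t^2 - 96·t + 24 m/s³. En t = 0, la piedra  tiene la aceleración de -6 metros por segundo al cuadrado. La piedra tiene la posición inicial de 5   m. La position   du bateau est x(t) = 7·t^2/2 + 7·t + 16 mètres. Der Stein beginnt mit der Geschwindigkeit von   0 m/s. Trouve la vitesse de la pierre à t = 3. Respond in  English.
We need to integrate our jerk equation j(t) = -180·t^2 - 96·t + 24 2 times. Taking ∫j(t)dt and applying a(0) = -6, we find a(t) = -60·t^3 - 48·t^2 + 24·t - 6. The antiderivative of acceleration is velocity. Using v(0) = 0, we get v(t) = t·(-15·t^3 - 16·t^2 + 12·t - 6). From the given velocity equation v(t) = t·(-15·t^3 - 16·t^2 + 12·t - 6), we substitute t = 3 to get v = -1557.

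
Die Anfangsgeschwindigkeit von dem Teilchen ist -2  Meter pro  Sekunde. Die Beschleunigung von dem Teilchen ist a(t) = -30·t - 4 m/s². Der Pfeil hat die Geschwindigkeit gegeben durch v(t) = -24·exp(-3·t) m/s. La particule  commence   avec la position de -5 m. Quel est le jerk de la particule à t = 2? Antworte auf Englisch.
To solve this, we need to take 1 derivative of our acceleration equation a(t) = -30·t - 4. Taking d/dt of a(t), we find j(t) = -30. From the given jerk equation j(t) = -30, we substitute t = 2 to get j = -30.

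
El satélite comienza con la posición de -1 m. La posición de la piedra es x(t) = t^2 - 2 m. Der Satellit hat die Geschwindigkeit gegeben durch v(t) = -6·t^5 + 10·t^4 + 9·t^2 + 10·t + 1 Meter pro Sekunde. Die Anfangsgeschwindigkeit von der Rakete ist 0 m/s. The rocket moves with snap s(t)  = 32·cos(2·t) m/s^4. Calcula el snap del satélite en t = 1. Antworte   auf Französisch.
En partant de la vitesse v(t) = -6·t^5 + 10·t^4 + 9·t^2 + 10·t + 1, nous prenons 3 dérivées. En dérivant la vitesse, nous obtenons l'accélération: a(t) = -30·t^4 + 40·t^3 + 18·t + 10. La dérivée de l'accélération donne le jerk: j(t) = -120·t^3 + 120·t^2 + 18. En prenant d/dt de j(t), nous trouvons s(t) = -360·t^2 + 240·t. De l'équation du snap s(t) = -360·t^2 + 240·t, nous substituons t = 1 pour obtenir s = -120.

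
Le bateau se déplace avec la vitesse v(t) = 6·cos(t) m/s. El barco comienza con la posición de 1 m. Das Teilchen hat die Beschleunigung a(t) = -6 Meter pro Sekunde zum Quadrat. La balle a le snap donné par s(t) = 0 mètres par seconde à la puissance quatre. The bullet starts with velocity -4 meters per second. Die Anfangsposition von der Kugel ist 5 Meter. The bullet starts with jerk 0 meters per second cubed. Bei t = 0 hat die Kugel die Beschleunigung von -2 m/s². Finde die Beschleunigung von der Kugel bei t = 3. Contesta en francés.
En partant du snap s(t) = 0, nous prenons 2 primitives. L'intégrale du snap, avec j(0) = 0, donne le jerk: j(t) = 0. En prenant ∫j(t)dt et en appliquant a(0) = -2, nous trouvons a(t) = -2. De l'équation de l'accélération a(t) = -2, nous substituons t = 3 pour obtenir a = -2.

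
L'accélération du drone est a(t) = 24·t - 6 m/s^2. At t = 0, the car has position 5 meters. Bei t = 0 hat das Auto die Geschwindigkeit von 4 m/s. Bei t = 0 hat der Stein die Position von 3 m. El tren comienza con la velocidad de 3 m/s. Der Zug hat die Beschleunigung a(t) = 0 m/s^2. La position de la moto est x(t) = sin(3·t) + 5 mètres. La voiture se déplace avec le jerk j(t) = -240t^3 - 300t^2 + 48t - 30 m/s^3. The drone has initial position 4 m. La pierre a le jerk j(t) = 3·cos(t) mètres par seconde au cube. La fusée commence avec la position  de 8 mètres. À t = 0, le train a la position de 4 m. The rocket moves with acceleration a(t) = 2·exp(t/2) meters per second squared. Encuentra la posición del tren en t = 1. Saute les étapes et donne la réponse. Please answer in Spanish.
La posición en t = 1 es x = 7.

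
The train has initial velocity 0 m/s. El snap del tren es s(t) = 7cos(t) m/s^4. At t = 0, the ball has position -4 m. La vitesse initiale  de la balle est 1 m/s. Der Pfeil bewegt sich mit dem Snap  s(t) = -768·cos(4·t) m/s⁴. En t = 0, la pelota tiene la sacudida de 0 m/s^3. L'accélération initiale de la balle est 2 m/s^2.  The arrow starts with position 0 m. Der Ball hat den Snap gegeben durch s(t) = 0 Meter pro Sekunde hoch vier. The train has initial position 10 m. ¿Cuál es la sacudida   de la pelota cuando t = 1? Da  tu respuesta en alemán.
Wir müssen die Stammfunktion unserer Gleichung für den Snap s(t) = 0 1-mal finden. Durch Integration von dem Snap und Verwendung der Anfangsbedingung j(0) = 0, erhalten wir j(t) = 0. Aus der Gleichung für den Ruck j(t) = 0, setzen wir t = 1 ein und erhalten j = 0.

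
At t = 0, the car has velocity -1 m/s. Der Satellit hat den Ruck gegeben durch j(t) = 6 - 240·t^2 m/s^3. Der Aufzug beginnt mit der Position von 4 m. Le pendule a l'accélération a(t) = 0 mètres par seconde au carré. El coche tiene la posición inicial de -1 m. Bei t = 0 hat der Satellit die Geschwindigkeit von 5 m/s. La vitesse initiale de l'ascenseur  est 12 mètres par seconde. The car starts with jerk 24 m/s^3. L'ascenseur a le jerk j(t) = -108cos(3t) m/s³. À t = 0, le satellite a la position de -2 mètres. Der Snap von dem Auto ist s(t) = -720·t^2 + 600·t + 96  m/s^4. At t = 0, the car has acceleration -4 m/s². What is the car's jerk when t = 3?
We must find the integral of our snap equation s(t) = -720·t^2 + 600·t + 96 1 time. The integral of snap is jerk. Using j(0) = 24, we get j(t) = -240·t^3 + 300·t^2 + 96·t + 24. We have jerk j(t) = -240·t^3 + 300·t^2 + 96·t + 24. Substituting t = 3: j(3) = -3468.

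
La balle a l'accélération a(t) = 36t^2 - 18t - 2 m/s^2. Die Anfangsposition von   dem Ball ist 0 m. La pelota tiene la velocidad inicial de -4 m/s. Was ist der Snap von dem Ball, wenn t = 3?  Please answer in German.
Um dies zu lösen, müssen wir 2 Ableitungen unserer Gleichung für die Beschleunigung a(t) = 36·t^2 - 18·t - 2 nehmen. Die Ableitung von der Beschleunigung ergibt den Ruck: j(t) = 72·t - 18. Die Ableitung von dem Ruck ergibt den Snap: s(t) = 72. Wir haben den Snap s(t) = 72. Durch Einsetzen von t = 3: s(3) = 72.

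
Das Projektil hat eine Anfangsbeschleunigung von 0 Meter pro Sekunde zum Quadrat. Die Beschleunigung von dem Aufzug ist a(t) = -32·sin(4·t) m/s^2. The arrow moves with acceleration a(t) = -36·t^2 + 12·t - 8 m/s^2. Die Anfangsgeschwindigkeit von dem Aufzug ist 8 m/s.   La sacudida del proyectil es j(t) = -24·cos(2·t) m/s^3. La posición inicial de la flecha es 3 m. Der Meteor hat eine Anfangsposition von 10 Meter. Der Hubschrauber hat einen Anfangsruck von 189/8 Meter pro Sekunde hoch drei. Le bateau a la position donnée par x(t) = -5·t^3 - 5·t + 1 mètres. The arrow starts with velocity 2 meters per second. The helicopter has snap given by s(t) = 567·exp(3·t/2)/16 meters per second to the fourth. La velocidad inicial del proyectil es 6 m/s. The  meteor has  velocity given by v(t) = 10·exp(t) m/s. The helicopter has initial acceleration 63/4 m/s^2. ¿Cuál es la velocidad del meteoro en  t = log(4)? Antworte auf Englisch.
We have velocity v(t) = 10·exp(t). Substituting t = log(4): v(log(4)) = 40.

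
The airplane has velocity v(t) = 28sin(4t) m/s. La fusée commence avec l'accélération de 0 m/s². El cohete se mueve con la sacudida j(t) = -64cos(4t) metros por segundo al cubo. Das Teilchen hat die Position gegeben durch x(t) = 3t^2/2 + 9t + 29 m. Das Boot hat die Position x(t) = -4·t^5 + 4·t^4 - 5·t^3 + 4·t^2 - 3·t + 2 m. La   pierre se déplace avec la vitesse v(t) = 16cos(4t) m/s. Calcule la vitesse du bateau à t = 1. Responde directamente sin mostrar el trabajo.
La vitesse à t = 1 est v = -14.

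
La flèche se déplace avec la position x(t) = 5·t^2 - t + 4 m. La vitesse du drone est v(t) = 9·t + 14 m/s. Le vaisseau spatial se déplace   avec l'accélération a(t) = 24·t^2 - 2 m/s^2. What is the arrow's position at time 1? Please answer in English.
From the given position equation x(t) = 5·t^2 - t + 4, we substitute t = 1 to get x = 8.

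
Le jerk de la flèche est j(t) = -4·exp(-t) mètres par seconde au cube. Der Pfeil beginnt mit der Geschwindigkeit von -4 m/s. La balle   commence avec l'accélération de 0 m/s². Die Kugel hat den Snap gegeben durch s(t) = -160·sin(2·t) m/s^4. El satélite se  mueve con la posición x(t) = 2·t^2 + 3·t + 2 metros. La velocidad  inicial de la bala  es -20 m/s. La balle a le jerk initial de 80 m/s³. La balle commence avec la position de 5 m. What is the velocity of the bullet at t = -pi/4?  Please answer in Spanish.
Necesitamos integrar nuestra ecuación del snap s(t) = -160·sin(2·t) 3 veces. La antiderivada del snap, con j(0) = 80, da la sacudida: j(t) = 80·cos(2·t). La antiderivada de la sacudida es la aceleración. Usando a(0) = 0, obtenemos a(t) = 40·sin(2·t). La antiderivada de la aceleración es la velocidad. Usando v(0) = -20, obtenemos v(t) = -20·cos(2·t). Usando v(t) = -20·cos(2·t) y sustituyendo t = -pi/4, encontramos v = 0.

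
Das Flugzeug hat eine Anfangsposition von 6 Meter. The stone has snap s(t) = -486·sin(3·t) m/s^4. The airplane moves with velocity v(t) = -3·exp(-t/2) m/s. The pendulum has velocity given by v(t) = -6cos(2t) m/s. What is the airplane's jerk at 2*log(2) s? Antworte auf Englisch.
To solve this, we need to take 2 derivatives of our velocity equation v(t) = -3·exp(-t/2). Differentiating velocity, we get acceleration: a(t) = 3·exp(-t/2)/2. Differentiating acceleration, we get jerk: j(t) = -3·exp(-t/2)/4. Using j(t) = -3·exp(-t/2)/4 and substituting t = 2*log(2), we find j = -3/8.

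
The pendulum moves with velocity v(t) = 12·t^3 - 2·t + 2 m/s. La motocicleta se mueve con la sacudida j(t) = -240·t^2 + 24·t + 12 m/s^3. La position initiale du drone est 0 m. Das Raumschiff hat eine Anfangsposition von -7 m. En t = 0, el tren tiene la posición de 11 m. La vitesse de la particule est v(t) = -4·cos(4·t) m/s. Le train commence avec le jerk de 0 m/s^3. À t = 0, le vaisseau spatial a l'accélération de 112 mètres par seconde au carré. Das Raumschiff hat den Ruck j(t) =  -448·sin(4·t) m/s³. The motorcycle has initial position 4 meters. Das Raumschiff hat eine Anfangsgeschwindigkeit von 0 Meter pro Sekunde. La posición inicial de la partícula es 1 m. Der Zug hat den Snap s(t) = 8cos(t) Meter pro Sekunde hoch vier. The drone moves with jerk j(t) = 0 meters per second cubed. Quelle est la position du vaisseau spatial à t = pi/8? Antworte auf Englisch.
To solve this, we need to take 3 antiderivatives of our jerk equation j(t) = -448·sin(4·t). The integral of jerk, with a(0) = 112, gives acceleration: a(t) = 112·cos(4·t). The integral of acceleration is velocity. Using v(0) = 0, we get v(t) = 28·sin(4·t). Taking ∫v(t)dt and applying x(0) = -7, we find x(t) = -7·cos(4·t). We have position x(t) = -7·cos(4·t). Substituting t = pi/8: x(pi/8) = 0.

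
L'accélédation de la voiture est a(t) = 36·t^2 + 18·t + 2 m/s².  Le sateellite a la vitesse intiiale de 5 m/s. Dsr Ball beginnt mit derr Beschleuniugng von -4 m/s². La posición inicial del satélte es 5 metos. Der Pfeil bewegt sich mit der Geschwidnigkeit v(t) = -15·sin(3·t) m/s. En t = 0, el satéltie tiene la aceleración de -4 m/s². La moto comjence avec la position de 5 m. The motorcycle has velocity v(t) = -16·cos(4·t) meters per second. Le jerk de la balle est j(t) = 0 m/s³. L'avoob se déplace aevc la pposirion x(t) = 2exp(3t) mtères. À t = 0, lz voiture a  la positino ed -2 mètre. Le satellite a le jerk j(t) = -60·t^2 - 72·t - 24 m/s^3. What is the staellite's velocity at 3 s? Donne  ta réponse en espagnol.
Partiendo de la sacudida j(t) = -60·t^2 - 72·t - 24, tomamos 2 antiderivadas. La integral de la sacudida es la aceleración. Usando a(0) = -4, obtenemos a(t) = -20·t^3 - 36·t^2 - 24·t - 4. Integrando la aceleración y usando la condición inicial v(0) = 5, obtenemos v(t) = -5·t^4 - 12·t^3 - 12·t^2 - 4·t + 5. Tenemos la velocidad v(t) = -5·t^4 - 12·t^3 - 12·t^2 - 4·t + 5. Sustituyendo t = 3: v(3) = -844.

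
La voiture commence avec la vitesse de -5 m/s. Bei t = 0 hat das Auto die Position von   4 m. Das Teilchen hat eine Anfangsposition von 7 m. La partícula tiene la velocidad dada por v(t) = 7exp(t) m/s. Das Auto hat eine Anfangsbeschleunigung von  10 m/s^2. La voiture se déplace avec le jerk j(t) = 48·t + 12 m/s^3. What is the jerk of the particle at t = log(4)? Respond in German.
Wir müssen unsere Gleichung für die Geschwindigkeit v(t) = 7·exp(t) 2-mal ableiten. Durch Ableiten von der Geschwindigkeit erhalten wir die Beschleunigung: a(t) = 7·exp(t). Mit d/dt von a(t) finden wir j(t) = 7·exp(t). Aus der Gleichung für den Ruck j(t) = 7·exp(t), setzen wir t = log(4) ein und erhalten j = 28.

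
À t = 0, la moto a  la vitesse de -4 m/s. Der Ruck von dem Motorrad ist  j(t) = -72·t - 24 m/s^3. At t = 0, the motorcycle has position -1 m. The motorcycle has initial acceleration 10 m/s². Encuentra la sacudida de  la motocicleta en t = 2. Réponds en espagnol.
De la ecuación de la sacudida j(t) = -72·t - 24, sustituimos t = 2 para obtener j = -168.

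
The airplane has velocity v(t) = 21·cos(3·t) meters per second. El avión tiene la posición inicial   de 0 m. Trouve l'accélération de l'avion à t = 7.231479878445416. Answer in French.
Nous devons dériver notre équation de la vitesse v(t) = 21·cos(3·t) 1 fois. En dérivant la vitesse, nous obtenons l'accélération: a(t) = -63·sin(3·t). De l'équation de l'accélération a(t) = -63·sin(3·t), nous substituons t = 7.231479878445416 pour obtenir a = -18.4195961480772.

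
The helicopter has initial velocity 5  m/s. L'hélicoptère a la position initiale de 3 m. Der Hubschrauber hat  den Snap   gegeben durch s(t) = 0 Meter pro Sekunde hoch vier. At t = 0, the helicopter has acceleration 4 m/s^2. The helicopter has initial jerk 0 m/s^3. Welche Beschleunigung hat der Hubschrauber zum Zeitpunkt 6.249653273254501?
Um dies zu lösen, müssen wir 2 Stammfunktionen unserer Gleichung für den Snap s(t) = 0 finden. Mit ∫s(t)dt und Anwendung von j(0) = 0, finden wir j(t) = 0. Das Integral von dem Ruck, mit a(0) = 4, ergibt die Beschleunigung: a(t) = 4. Wir haben die Beschleunigung a(t) = 4. Durch Einsetzen von t = 6.249653273254501: a(6.249653273254501) = 4.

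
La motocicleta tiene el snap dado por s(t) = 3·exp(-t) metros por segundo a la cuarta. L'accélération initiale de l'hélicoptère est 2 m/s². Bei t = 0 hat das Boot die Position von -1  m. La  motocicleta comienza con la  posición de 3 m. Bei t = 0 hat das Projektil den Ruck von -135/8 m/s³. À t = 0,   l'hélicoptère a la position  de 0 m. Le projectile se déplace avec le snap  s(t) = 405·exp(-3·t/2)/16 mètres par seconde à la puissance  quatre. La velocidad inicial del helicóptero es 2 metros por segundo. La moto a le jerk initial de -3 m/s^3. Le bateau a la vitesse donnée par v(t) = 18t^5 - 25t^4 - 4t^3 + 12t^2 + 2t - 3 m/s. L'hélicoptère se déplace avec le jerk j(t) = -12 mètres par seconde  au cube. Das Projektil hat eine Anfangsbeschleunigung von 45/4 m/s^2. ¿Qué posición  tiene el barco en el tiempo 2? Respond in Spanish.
Para resolver esto, necesitamos tomar 1 integral de nuestra ecuación de la velocidad v(t) = 18·t^5 - 25·t^4 - 4·t^3 + 12·t^2 + 2·t - 3. La integral de la velocidad, con x(0) = -1, da la posición: x(t) = 3·t^6 - 5·t^5 - t^4 + 4·t^3 + t^2 - 3·t - 1. De la ecuación de la posición x(t) = 3·t^6 - 5·t^5 - t^4 + 4·t^3 + t^2 - 3·t - 1, sustituimos t = 2 para obtener x = 45.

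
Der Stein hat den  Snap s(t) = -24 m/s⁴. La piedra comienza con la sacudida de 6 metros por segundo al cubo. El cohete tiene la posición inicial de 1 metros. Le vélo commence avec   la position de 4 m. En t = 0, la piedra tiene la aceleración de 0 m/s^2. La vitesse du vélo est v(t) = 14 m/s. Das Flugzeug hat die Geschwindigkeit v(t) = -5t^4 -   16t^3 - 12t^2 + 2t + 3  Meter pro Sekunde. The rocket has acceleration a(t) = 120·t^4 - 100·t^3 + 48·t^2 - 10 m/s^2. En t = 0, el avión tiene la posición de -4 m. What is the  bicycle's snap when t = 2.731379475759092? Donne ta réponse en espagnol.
Partiendo de la velocidad v(t) = 14, tomamos 3 derivadas. La derivada de la velocidad da la aceleración: a(t) = 0. La derivada de la aceleración da la sacudida: j(t) = 0. La derivada de la sacudida da el snap: s(t) = 0. De la ecuación del snap s(t) = 0, sustituimos t = 2.731379475759092 para obtener s = 0.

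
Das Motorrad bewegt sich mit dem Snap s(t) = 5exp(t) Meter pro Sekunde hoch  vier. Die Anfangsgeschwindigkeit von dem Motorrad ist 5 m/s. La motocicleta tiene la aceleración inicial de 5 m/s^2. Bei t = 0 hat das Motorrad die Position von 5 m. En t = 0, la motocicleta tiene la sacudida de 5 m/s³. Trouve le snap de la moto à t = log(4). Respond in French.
De l'équation du snap s(t) = 5·exp(t), nous substituons t = log(4) pour obtenir s = 20.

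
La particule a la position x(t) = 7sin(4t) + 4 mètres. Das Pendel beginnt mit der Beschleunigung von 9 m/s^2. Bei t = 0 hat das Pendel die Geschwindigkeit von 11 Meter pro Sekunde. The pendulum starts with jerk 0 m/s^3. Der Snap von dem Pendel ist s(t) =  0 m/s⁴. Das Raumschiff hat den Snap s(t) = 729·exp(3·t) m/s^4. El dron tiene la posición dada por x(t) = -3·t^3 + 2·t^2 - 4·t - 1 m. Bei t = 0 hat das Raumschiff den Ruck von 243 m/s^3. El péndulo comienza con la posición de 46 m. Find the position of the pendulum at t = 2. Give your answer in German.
Wir müssen unsere Gleichung für den Snap s(t) = 0 4-mal integrieren. Durch Integration von dem Snap und Verwendung der Anfangsbedingung j(0) = 0, erhalten wir j(t) = 0. Die Stammfunktion von dem Ruck ist die Beschleunigung. Mit a(0) = 9 erhalten wir a(t) = 9. Durch Integration von der Beschleunigung und Verwendung der Anfangsbedingung v(0) = 11, erhalten wir v(t) = 9·t + 11. Durch Integration von der Geschwindigkeit und Verwendung der Anfangsbedingung x(0) = 46, erhalten wir x(t) = 9·t^2/2 + 11·t + 46. Wir haben die Position x(t) = 9·t^2/2 + 11·t + 46. Durch Einsetzen von t = 2: x(2) = 86.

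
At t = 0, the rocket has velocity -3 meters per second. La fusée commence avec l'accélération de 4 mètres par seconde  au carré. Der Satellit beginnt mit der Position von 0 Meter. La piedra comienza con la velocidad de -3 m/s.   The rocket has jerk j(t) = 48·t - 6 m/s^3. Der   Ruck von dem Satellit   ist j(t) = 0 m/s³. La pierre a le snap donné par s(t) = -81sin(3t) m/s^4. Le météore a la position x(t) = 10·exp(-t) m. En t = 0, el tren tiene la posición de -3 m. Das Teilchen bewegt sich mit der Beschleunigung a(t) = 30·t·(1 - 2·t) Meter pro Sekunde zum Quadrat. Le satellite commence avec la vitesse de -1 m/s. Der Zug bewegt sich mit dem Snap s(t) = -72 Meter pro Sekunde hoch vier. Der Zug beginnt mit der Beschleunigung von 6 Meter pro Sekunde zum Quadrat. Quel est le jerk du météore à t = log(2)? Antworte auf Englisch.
To solve this, we need to take 3 derivatives of our position equation x(t) = 10·exp(-t). Differentiating position, we get velocity: v(t) = -10·exp(-t). The derivative of velocity gives acceleration: a(t) = 10·exp(-t). Taking d/dt of a(t), we find j(t) = -10·exp(-t). From the given jerk equation j(t) = -10·exp(-t), we substitute t = log(2) to get j = -5.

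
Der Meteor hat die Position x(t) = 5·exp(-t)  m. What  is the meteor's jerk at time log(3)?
Starting from position x(t) = 5·exp(-t), we take 3 derivatives. The derivative of position gives velocity: v(t) = -5·exp(-t). Taking d/dt of v(t), we find a(t) = 5·exp(-t). Differentiating acceleration, we get jerk: j(t) = -5·exp(-t). We have jerk j(t) = -5·exp(-t). Substituting t = log(3): j(log(3)) = -5/3.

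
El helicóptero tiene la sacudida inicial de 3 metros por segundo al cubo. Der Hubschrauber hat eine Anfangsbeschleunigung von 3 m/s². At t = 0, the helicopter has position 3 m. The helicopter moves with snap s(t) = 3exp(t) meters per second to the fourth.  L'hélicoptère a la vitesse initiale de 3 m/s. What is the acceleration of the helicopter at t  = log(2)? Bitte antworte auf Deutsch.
Um dies zu lösen, müssen wir 2 Integrale unserer Gleichung für den Snap s(t) = 3·exp(t) finden. Die Stammfunktion von dem Snap, mit j(0) = 3, ergibt den Ruck: j(t) = 3·exp(t). Das Integral von dem Ruck ist die Beschleunigung. Mit a(0) = 3 erhalten wir a(t) = 3·exp(t). Mit a(t) = 3·exp(t) und Einsetzen von t = log(2), finden wir a = 6.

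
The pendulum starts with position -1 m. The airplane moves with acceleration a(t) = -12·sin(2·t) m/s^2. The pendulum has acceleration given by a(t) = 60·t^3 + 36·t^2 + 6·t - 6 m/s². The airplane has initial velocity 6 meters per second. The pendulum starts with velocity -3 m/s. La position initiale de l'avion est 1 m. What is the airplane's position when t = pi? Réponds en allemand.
Um dies zu lösen, müssen wir 2 Integrale unserer Gleichung für die Beschleunigung a(t) = -12·sin(2·t) finden. Das Integral von der Beschleunigung ist die Geschwindigkeit. Mit v(0) = 6 erhalten wir v(t) = 6·cos(2·t). Die Stammfunktion von der Geschwindigkeit ist die Position. Mit x(0) = 1 erhalten wir x(t) = 3·sin(2·t) + 1. Mit x(t) = 3·sin(2·t) + 1 und Einsetzen von t = pi, finden wir x = 1.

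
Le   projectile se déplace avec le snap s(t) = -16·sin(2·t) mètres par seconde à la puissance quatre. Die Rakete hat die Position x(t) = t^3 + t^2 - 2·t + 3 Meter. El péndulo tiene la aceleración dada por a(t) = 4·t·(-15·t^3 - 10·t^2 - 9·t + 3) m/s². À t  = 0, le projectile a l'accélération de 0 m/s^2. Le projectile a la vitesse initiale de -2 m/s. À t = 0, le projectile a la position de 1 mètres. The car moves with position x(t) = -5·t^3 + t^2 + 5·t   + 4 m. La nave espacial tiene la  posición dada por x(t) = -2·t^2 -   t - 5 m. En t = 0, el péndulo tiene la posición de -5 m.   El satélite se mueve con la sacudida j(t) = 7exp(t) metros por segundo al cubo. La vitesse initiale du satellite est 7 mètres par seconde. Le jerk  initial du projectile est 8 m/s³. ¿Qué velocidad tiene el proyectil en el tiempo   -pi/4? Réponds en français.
En partant du snap s(t) = -16·sin(2·t), nous prenons 3 primitives. En intégrant le snap et en utilisant la condition initiale j(0) = 8, nous obtenons j(t) = 8·cos(2·t). En intégrant le jerk et en utilisant la condition initiale a(0) = 0, nous obtenons a(t) = 4·sin(2·t). En prenant ∫a(t)dt et en appliquant v(0) = -2, nous trouvons v(t) = -2·cos(2·t). Nous avons la vitesse v(t) = -2·cos(2·t). En substituant t = -pi/4: v(-pi/4) = 0.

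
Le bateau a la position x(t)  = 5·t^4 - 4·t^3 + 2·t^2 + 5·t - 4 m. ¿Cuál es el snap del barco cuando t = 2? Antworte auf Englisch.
Starting from position x(t) = 5·t^4 - 4·t^3 + 2·t^2 + 5·t - 4, we take 4 derivatives. Taking d/dt of x(t), we find v(t) = 20·t^3 - 12·t^2 + 4·t + 5. Taking d/dt of v(t), we find a(t) = 60·t^2 - 24·t + 4. Taking d/dt of a(t), we find j(t) = 120·t - 24. Differentiating jerk, we get snap: s(t) = 120. Using s(t) = 120 and substituting t = 2, we find s = 120.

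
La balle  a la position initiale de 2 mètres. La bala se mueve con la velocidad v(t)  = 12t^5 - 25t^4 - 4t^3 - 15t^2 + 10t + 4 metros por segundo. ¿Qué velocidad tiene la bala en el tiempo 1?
Tenemos la velocidad v(t) = 12·t^5 - 25·t^4 - 4·t^3 - 15·t^2 + 10·t + 4. Sustituyendo t = 1: v(1) = -18.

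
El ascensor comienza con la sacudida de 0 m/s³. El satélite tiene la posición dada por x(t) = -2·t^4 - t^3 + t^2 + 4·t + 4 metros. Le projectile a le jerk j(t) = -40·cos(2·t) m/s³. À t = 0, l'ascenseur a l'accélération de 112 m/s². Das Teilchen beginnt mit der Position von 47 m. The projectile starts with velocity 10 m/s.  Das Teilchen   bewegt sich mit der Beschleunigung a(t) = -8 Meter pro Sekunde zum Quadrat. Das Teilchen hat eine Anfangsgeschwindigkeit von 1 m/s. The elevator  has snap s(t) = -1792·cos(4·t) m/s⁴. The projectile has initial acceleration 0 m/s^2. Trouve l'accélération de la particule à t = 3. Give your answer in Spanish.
De la ecuación de la aceleración a(t) = -8, sustituimos t = 3 para obtener a = -8.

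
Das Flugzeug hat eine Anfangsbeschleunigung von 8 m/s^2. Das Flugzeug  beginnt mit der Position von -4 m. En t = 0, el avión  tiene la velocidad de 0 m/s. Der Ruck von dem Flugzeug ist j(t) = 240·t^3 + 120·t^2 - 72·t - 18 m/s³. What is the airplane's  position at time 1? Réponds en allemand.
Ausgehend von dem Ruck j(t) = 240·t^3 + 120·t^2 - 72·t - 18, nehmen wir 3 Stammfunktionen. Das Integral von dem Ruck, mit a(0) = 8, ergibt die Beschleunigung: a(t) = 60·t^4 + 40·t^3 - 36·t^2 - 18·t + 8. Das Integral von der Beschleunigung, mit v(0) = 0, ergibt die Geschwindigkeit: v(t) = t·(12·t^4 + 10·t^3 - 12·t^2 - 9·t + 8). Das Integral von der Geschwindigkeit ist die Position. Mit x(0) = -4 erhalten wir x(t) = 2·t^6 + 2·t^5 - 3·t^4 - 3·t^3 + 4·t^2 - 4. Mit x(t) = 2·t^6 + 2·t^5 - 3·t^4 - 3·t^3 + 4·t^2 - 4 und Einsetzen von t = 1, finden wir x = -2.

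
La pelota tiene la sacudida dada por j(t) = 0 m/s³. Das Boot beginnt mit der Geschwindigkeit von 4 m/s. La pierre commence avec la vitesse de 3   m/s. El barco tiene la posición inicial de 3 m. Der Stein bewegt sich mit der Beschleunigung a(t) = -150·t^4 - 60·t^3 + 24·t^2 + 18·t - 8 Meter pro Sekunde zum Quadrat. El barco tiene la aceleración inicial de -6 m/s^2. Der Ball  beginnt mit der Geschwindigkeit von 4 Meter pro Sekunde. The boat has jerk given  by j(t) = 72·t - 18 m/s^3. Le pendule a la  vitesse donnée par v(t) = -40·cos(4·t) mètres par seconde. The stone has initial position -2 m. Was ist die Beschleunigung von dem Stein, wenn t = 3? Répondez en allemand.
Wir haben die Beschleunigung a(t) = -150·t^4 - 60·t^3 + 24·t^2 + 18·t - 8. Durch Einsetzen von t = 3: a(3) = -13508.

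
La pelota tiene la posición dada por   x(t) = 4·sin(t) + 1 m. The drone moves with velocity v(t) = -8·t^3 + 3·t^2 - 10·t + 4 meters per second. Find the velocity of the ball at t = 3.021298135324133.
To solve this, we need to take 1 derivative of our position equation x(t) = 4·sin(t) + 1. The derivative of position gives velocity: v(t) = 4·cos(t). Using v(t) = 4·cos(t) and substituting t = 3.021298135324133, we find v = -3.97109334145638.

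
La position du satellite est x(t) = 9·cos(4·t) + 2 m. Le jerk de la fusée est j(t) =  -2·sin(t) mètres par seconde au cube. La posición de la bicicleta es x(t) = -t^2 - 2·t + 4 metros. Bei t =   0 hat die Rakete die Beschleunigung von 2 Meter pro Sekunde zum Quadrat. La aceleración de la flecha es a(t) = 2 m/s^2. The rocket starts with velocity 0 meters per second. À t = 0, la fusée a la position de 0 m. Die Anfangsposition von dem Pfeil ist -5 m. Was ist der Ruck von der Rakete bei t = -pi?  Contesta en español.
Tenemos la sacudida j(t) = -2·sin(t). Sustituyendo t = -pi: j(-pi) = 0.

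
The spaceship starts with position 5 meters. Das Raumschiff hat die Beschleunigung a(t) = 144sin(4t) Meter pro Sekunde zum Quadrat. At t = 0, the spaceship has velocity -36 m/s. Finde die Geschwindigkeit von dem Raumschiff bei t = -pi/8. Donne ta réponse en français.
Pour résoudre ceci, nous devons prendre 1 primitive de notre équation de l'accélération a(t) = 144·sin(4·t). En prenant ∫a(t)dt et en appliquant v(0) = -36, nous trouvons v(t) = -36·cos(4·t). Nous avons la vitesse v(t) = -36·cos(4·t). En substituant t = -pi/8: v(-pi/8) = 0.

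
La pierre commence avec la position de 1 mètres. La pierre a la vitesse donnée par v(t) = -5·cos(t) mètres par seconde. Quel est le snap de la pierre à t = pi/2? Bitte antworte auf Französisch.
Pour résoudre ceci, nous devons prendre 3 dérivées de notre équation de la vitesse v(t) = -5·cos(t). La dérivée de la vitesse donne l'accélération: a(t) = 5·sin(t). La dérivée de l'accélération donne le jerk: j(t) = 5·cos(t). La dérivée du jerk donne le snap: s(t) = -5·sin(t). Nous avons le snap s(t) = -5·sin(t). En substituant t = pi/2: s(pi/2) = -5.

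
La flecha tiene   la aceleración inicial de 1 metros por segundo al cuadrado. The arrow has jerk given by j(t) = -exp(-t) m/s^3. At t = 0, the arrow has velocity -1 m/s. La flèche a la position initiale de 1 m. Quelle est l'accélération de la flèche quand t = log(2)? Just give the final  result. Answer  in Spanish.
a(log(2)) = 1/2.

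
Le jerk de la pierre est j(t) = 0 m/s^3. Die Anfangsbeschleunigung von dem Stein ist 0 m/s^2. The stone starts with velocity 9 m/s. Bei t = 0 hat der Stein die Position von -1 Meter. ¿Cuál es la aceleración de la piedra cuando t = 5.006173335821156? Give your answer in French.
Nous devons trouver la primitive de notre équation du jerk j(t) = 0 1 fois. En intégrant le jerk et en utilisant la condition initiale a(0) = 0, nous obtenons a(t) = 0. Nous avons l'accélération a(t) = 0. En substituant t = 5.006173335821156: a(5.006173335821156) = 0.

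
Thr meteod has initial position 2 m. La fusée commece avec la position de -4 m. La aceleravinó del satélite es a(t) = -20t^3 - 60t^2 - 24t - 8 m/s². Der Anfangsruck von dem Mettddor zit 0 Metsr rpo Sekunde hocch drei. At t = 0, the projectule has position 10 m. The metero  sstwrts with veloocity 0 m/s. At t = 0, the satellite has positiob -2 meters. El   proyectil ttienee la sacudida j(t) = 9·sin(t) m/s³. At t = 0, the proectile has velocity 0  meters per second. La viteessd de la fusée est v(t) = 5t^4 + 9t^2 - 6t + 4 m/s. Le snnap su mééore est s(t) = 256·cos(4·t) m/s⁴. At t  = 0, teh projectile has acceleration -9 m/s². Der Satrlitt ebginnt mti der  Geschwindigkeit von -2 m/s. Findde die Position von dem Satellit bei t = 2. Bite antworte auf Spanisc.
Para resolver esto, necesitamos tomar 2 antiderivadas de nuestra ecuación de la aceleración a(t) = -20·t^3 - 60·t^2 - 24·t - 8. La integral de la aceleración, con v(0) = -2, da la velocidad: v(t) = -5·t^4 - 20·t^3 - 12·t^2 - 8·t - 2. Tomando ∫v(t)dt y aplicando x(0) = -2, encontramos x(t) = -t^5 - 5·t^4 - 4·t^3 - 4·t^2 - 2·t - 2. Usando x(t) = -t^5 - 5·t^4 - 4·t^3 - 4·t^2 - 2·t - 2 y sustituyendo t = 2, encontramos x = -166.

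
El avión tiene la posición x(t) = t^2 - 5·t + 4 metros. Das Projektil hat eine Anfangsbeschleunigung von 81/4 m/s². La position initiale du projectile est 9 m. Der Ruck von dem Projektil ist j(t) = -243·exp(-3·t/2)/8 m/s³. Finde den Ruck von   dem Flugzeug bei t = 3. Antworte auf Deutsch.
Ausgehend von der Position x(t) = t^2 - 5·t + 4, nehmen wir 3 Ableitungen. Mit d/dt von x(t) finden wir v(t) = 2·t - 5. Die Ableitung von der Geschwindigkeit ergibt die Beschleunigung: a(t) = 2. Die Ableitung von der Beschleunigung ergibt den Ruck: j(t) = 0. Wir haben den Ruck j(t) = 0. Durch Einsetzen von t = 3: j(3) = 0.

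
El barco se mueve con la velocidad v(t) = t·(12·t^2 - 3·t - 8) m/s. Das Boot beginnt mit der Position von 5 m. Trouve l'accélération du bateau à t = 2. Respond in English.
Starting from velocity v(t) = t·(12·t^2 - 3·t - 8), we take 1 derivative. The derivative of velocity gives acceleration: a(t) = 12·t^2 + t·(24·t - 3) - 3·t - 8. Using a(t) = 12·t^2 + t·(24·t - 3) - 3·t - 8 and substituting t = 2, we find a = 124.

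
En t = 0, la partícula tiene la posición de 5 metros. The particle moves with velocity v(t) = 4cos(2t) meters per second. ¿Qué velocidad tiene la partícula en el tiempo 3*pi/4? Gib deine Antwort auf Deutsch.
Wir haben die Geschwindigkeit v(t) = 4·cos(2·t). Durch Einsetzen von t = 3*pi/4: v(3*pi/4) = 0.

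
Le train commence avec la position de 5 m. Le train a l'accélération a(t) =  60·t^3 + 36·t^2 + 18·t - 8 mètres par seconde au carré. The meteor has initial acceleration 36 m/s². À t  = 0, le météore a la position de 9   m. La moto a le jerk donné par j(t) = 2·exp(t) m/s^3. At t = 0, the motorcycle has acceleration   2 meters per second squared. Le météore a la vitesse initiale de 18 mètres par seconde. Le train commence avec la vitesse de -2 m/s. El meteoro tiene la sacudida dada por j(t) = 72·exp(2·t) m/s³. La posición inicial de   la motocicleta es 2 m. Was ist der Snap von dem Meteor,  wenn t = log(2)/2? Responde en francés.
Pour résoudre ceci, nous devons prendre 1 dérivée de notre équation du jerk j(t) = 72·exp(2·t). En dérivant le jerk, nous obtenons le snap: s(t) = 144·exp(2·t). Nous avons le snap s(t) = 144·exp(2·t). En substituant t = log(2)/2: s(log(2)/2) = 288.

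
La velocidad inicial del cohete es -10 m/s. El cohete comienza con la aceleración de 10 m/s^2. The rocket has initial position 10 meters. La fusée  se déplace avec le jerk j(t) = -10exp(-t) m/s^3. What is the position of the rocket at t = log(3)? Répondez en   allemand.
Um dies zu lösen, müssen wir 3 Stammfunktionen unserer Gleichung für den Ruck j(t) = -10·exp(-t) finden. Mit ∫j(t)dt und Anwendung von a(0) = 10, finden wir a(t) = 10·exp(-t). Die Stammfunktion von der Beschleunigung, mit v(0) = -10, ergibt die Geschwindigkeit: v(t) = -10·exp(-t). Mit ∫v(t)dt und Anwendung von x(0) = 10, finden wir x(t) = 10·exp(-t). Wir haben die Position x(t) = 10·exp(-t). Durch Einsetzen von t = log(3): x(log(3)) = 10/3.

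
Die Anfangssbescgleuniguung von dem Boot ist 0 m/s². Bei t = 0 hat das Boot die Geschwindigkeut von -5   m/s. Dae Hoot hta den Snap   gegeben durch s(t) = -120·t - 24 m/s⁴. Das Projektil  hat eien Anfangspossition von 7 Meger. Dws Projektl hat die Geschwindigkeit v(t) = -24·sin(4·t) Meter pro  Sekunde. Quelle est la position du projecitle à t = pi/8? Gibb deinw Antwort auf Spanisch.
Para resolver esto, necesitamos tomar 1 integral de nuestra ecuación de la velocidad v(t) = -24·sin(4·t). Integrando la velocidad y usando la condición inicial x(0) = 7, obtenemos x(t) = 6·cos(4·t) + 1. Usando x(t) = 6·cos(4·t) + 1 y sustituyendo t = pi/8, encontramos x = 1.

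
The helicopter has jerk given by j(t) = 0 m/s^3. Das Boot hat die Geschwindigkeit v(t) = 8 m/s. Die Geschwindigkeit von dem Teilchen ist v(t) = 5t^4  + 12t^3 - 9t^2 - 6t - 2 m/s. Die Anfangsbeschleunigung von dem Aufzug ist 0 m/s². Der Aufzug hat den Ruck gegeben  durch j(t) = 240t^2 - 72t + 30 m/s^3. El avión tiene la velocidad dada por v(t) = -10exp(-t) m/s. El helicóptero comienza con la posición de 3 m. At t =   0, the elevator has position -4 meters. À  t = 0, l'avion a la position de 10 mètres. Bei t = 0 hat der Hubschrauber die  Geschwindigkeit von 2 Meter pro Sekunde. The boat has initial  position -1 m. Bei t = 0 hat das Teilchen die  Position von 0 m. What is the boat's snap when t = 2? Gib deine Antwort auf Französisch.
Pour résoudre ceci, nous devons prendre 3 dérivées de notre équation de la vitesse v(t) = 8. La dérivée de la vitesse donne l'accélération: a(t) = 0. En dérivant l'accélération, nous obtenons le jerk: j(t) = 0. En prenant d/dt de j(t), nous trouvons s(t) = 0. Nous avons le snap s(t) = 0. En substituant t = 2: s(2) = 0.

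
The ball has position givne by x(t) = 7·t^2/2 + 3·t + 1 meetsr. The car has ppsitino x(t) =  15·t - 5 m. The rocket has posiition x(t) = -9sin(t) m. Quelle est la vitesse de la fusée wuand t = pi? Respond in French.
Pour résoudre ceci, nous devons prendre 1 dérivée de notre équation de la position x(t) = -9·sin(t). En dérivant la position, nous obtenons la vitesse: v(t) = -9·cos(t). En utilisant v(t) = -9·cos(t) et en substituant t = pi, nous trouvons v = 9.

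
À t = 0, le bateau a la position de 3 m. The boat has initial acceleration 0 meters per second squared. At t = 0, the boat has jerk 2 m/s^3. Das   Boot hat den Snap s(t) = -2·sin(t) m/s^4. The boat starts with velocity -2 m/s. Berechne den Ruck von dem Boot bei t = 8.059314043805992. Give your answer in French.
Nous devons intégrer notre équation du snap s(t) = -2·sin(t) 1 fois. L'intégrale du snap est le jerk. En utilisant j(0) = 2, nous obtenons j(t) = 2·cos(t). De l'équation du jerk j(t) = 2·cos(t), nous substituons t = 8.059314043805992 pour obtenir j = -0.407785196297955.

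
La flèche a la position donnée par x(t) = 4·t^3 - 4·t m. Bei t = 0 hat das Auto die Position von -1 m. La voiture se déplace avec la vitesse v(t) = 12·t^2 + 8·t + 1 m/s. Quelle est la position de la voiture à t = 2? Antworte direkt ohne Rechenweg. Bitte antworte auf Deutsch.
Die Antwort ist 49.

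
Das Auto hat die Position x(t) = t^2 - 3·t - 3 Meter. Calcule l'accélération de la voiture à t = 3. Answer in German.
Wir müssen unsere Gleichung für die Position x(t) = t^2 - 3·t - 3 2-mal ableiten. Die Ableitung von der Position ergibt die Geschwindigkeit: v(t) = 2·t - 3. Mit d/dt von v(t) finden wir a(t) = 2. Mit a(t) = 2 und Einsetzen von t = 3, finden wir a = 2.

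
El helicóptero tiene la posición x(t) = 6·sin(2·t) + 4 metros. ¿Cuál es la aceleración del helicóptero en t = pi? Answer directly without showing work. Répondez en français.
La réponse est 0.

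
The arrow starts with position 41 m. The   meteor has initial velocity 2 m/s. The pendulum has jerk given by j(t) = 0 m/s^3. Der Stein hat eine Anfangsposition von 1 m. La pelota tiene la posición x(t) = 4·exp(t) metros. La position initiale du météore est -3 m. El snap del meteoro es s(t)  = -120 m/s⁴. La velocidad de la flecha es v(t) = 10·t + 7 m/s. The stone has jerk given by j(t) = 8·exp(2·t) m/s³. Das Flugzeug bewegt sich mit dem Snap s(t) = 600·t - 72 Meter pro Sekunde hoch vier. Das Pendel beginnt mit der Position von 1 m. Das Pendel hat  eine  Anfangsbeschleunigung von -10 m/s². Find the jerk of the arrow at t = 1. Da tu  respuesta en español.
Partiendo de la velocidad v(t) = 10·t + 7, tomamos 2 derivadas. Tomando d/dt de v(t), encontramos a(t) = 10. La derivada de la aceleración da la sacudida: j(t) = 0. Tenemos la sacudida j(t) = 0. Sustituyendo t = 1: j(1) = 0.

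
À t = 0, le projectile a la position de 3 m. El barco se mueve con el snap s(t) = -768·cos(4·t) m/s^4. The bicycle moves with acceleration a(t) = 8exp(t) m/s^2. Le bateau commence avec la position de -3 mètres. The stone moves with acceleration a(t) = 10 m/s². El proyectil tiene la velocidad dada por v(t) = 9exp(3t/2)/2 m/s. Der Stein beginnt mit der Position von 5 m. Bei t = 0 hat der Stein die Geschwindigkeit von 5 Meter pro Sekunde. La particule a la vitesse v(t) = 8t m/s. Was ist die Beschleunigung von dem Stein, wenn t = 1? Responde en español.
De la ecuación de la aceleración a(t) = 10, sustituimos t = 1 para obtener a = 10.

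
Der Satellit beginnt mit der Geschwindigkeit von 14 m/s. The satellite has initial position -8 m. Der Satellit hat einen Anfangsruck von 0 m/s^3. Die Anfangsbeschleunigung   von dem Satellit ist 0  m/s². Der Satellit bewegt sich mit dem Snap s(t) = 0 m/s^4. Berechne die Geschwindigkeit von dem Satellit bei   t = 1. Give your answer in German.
Wir müssen die Stammfunktion unserer Gleichung für den Snap s(t) = 0 3-mal finden. Das Integral von dem Snap ist der Ruck. Mit j(0) = 0 erhalten wir j(t) = 0. Die Stammfunktion von dem Ruck, mit a(0) = 0, ergibt die Beschleunigung: a(t) = 0. Die Stammfunktion von der Beschleunigung, mit v(0) = 14, ergibt die Geschwindigkeit: v(t) = 14. Wir haben die Geschwindigkeit v(t) = 14. Durch Einsetzen von t = 1: v(1) = 14.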